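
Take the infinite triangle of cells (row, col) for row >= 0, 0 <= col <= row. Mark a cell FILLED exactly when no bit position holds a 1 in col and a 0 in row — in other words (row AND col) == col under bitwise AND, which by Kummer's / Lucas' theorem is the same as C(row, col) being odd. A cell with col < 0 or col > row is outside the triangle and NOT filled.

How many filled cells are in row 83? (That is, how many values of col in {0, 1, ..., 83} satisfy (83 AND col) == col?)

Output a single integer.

Answer: 16

Derivation:
83 in binary = 1010011
popcount(83) = number of 1-bits in 1010011 = 4
A col c satisfies (83 AND c) == c iff every set bit of c is also set in 83; each of the 4 set bits of 83 can independently be on or off in c.
count = 2^4 = 16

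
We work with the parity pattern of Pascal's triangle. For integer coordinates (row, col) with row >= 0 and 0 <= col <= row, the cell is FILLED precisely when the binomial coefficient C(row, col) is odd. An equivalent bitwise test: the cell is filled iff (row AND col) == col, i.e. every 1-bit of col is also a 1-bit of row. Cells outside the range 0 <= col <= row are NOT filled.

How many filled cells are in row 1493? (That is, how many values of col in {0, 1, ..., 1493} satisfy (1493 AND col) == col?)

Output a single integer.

Answer: 128

Derivation:
1493 in binary = 10111010101
popcount(1493) = number of 1-bits in 10111010101 = 7
A col c satisfies (1493 AND c) == c iff every set bit of c is also set in 1493; each of the 7 set bits of 1493 can independently be on or off in c.
count = 2^7 = 128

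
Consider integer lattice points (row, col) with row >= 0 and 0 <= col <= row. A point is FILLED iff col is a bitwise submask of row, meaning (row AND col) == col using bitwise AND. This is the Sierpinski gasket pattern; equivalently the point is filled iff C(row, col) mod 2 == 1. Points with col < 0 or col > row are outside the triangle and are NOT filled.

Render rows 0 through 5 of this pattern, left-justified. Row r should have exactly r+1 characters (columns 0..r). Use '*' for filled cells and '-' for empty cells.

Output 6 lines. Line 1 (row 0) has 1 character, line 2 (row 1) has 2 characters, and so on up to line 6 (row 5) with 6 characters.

r0=0: *
r1=1: **
r2=10: *-*
r3=11: ****
r4=100: *---*
r5=101: **--**

Answer: *
**
*-*
****
*---*
**--**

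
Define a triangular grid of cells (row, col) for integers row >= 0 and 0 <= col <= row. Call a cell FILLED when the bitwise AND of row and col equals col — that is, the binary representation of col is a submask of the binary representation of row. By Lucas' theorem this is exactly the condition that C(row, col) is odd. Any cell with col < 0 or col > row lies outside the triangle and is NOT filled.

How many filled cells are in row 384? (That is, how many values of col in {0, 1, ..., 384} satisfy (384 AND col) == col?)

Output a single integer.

384 in binary = 110000000
popcount(384) = number of 1-bits in 110000000 = 2
A col c satisfies (384 AND c) == c iff every set bit of c is also set in 384; each of the 2 set bits of 384 can independently be on or off in c.
count = 2^2 = 4

Answer: 4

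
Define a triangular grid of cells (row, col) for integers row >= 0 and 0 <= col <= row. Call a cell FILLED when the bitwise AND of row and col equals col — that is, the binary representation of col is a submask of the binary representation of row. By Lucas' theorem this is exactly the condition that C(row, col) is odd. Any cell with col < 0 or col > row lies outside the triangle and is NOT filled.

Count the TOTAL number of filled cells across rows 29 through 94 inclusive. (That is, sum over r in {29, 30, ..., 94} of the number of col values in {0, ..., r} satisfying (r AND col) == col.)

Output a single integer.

Answer: 972

Derivation:
r29=11101 pc4: +16 =16
r30=11110 pc4: +16 =32
r31=11111 pc5: +32 =64
r32=100000 pc1: +2 =66
r33=100001 pc2: +4 =70
r34=100010 pc2: +4 =74
r35=100011 pc3: +8 =82
r36=100100 pc2: +4 =86
r37=100101 pc3: +8 =94
r38=100110 pc3: +8 =102
r39=100111 pc4: +16 =118
r40=101000 pc2: +4 =122
r41=101001 pc3: +8 =130
r42=101010 pc3: +8 =138
r43=101011 pc4: +16 =154
r44=101100 pc3: +8 =162
r45=101101 pc4: +16 =178
r46=101110 pc4: +16 =194
r47=101111 pc5: +32 =226
r48=110000 pc2: +4 =230
r49=110001 pc3: +8 =238
r50=110010 pc3: +8 =246
r51=110011 pc4: +16 =262
r52=110100 pc3: +8 =270
r53=110101 pc4: +16 =286
r54=110110 pc4: +16 =302
r55=110111 pc5: +32 =334
r56=111000 pc3: +8 =342
r57=111001 pc4: +16 =358
r58=111010 pc4: +16 =374
r59=111011 pc5: +32 =406
r60=111100 pc4: +16 =422
r61=111101 pc5: +32 =454
r62=111110 pc5: +32 =486
r63=111111 pc6: +64 =550
r64=1000000 pc1: +2 =552
r65=1000001 pc2: +4 =556
r66=1000010 pc2: +4 =560
r67=1000011 pc3: +8 =568
r68=1000100 pc2: +4 =572
r69=1000101 pc3: +8 =580
r70=1000110 pc3: +8 =588
r71=1000111 pc4: +16 =604
r72=1001000 pc2: +4 =608
r73=1001001 pc3: +8 =616
r74=1001010 pc3: +8 =624
r75=1001011 pc4: +16 =640
r76=1001100 pc3: +8 =648
r77=1001101 pc4: +16 =664
r78=1001110 pc4: +16 =680
r79=1001111 pc5: +32 =712
r80=1010000 pc2: +4 =716
r81=1010001 pc3: +8 =724
r82=1010010 pc3: +8 =732
r83=1010011 pc4: +16 =748
r84=1010100 pc3: +8 =756
r85=1010101 pc4: +16 =772
r86=1010110 pc4: +16 =788
r87=1010111 pc5: +32 =820
r88=1011000 pc3: +8 =828
r89=1011001 pc4: +16 =844
r90=1011010 pc4: +16 =860
r91=1011011 pc5: +32 =892
r92=1011100 pc4: +16 =908
r93=1011101 pc5: +32 =940
r94=1011110 pc5: +32 =972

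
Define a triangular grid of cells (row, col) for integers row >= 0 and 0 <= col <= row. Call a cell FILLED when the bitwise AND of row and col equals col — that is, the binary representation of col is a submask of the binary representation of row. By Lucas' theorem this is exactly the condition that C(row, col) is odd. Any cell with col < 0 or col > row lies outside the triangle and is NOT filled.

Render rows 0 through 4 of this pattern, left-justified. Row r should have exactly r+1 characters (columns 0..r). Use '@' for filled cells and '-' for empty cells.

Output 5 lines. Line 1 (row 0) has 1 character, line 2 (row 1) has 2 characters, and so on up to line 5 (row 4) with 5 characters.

Answer: @
@@
@-@
@@@@
@---@

Derivation:
r0=0: @
r1=1: @@
r2=10: @-@
r3=11: @@@@
r4=100: @---@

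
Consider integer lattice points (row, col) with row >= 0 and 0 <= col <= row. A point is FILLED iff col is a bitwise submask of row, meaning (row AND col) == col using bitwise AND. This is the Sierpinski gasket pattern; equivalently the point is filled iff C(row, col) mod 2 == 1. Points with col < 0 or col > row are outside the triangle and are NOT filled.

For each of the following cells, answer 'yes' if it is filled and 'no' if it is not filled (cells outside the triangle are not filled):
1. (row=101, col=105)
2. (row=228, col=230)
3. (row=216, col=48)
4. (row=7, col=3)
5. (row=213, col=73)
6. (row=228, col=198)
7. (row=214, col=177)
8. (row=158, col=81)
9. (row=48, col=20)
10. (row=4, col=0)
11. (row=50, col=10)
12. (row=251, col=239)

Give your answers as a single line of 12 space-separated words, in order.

(101,105): col outside [0, 101] -> not filled
(228,230): col outside [0, 228] -> not filled
(216,48): row=0b11011000, col=0b110000, row AND col = 0b10000 = 16; 16 != 48 -> empty
(7,3): row=0b111, col=0b11, row AND col = 0b11 = 3; 3 == 3 -> filled
(213,73): row=0b11010101, col=0b1001001, row AND col = 0b1000001 = 65; 65 != 73 -> empty
(228,198): row=0b11100100, col=0b11000110, row AND col = 0b11000100 = 196; 196 != 198 -> empty
(214,177): row=0b11010110, col=0b10110001, row AND col = 0b10010000 = 144; 144 != 177 -> empty
(158,81): row=0b10011110, col=0b1010001, row AND col = 0b10000 = 16; 16 != 81 -> empty
(48,20): row=0b110000, col=0b10100, row AND col = 0b10000 = 16; 16 != 20 -> empty
(4,0): row=0b100, col=0b0, row AND col = 0b0 = 0; 0 == 0 -> filled
(50,10): row=0b110010, col=0b1010, row AND col = 0b10 = 2; 2 != 10 -> empty
(251,239): row=0b11111011, col=0b11101111, row AND col = 0b11101011 = 235; 235 != 239 -> empty

Answer: no no no yes no no no no no yes no no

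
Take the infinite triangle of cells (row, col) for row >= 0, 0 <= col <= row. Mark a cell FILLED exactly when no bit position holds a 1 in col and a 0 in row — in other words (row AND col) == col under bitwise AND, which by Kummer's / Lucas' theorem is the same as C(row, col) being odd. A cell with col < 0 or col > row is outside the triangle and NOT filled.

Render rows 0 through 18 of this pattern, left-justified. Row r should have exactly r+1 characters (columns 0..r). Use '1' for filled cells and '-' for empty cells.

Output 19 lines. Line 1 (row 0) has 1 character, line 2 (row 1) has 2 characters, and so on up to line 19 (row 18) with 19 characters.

r0=0: 1
r1=1: 11
r2=10: 1-1
r3=11: 1111
r4=100: 1---1
r5=101: 11--11
r6=110: 1-1-1-1
r7=111: 11111111
r8=1000: 1-------1
r9=1001: 11------11
r10=1010: 1-1-----1-1
r11=1011: 1111----1111
r12=1100: 1---1---1---1
r13=1101: 11--11--11--11
r14=1110: 1-1-1-1-1-1-1-1
r15=1111: 1111111111111111
r16=10000: 1---------------1
r17=10001: 11--------------11
r18=10010: 1-1-------------1-1

Answer: 1
11
1-1
1111
1---1
11--11
1-1-1-1
11111111
1-------1
11------11
1-1-----1-1
1111----1111
1---1---1---1
11--11--11--11
1-1-1-1-1-1-1-1
1111111111111111
1---------------1
11--------------11
1-1-------------1-1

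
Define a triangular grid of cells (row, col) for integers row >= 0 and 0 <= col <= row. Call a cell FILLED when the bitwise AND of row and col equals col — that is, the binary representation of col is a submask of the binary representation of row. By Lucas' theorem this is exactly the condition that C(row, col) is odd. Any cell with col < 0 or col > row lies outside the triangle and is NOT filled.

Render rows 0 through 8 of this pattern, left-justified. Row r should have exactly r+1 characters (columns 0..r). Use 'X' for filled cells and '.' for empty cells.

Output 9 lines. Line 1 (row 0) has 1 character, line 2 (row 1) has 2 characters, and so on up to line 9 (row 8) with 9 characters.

r0=0: X
r1=1: XX
r2=10: X.X
r3=11: XXXX
r4=100: X...X
r5=101: XX..XX
r6=110: X.X.X.X
r7=111: XXXXXXXX
r8=1000: X.......X

Answer: X
XX
X.X
XXXX
X...X
XX..XX
X.X.X.X
XXXXXXXX
X.......X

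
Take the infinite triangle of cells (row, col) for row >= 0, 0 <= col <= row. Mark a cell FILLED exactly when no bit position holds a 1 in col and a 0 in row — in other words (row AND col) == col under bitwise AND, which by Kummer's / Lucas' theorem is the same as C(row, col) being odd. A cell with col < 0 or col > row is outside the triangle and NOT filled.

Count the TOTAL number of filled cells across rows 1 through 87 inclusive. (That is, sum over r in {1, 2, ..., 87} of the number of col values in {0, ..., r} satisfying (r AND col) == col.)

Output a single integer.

r1=1 pc1: +2 =2
r2=10 pc1: +2 =4
r3=11 pc2: +4 =8
r4=100 pc1: +2 =10
r5=101 pc2: +4 =14
r6=110 pc2: +4 =18
r7=111 pc3: +8 =26
r8=1000 pc1: +2 =28
r9=1001 pc2: +4 =32
r10=1010 pc2: +4 =36
r11=1011 pc3: +8 =44
r12=1100 pc2: +4 =48
r13=1101 pc3: +8 =56
r14=1110 pc3: +8 =64
r15=1111 pc4: +16 =80
r16=10000 pc1: +2 =82
r17=10001 pc2: +4 =86
r18=10010 pc2: +4 =90
r19=10011 pc3: +8 =98
r20=10100 pc2: +4 =102
r21=10101 pc3: +8 =110
r22=10110 pc3: +8 =118
r23=10111 pc4: +16 =134
r24=11000 pc2: +4 =138
r25=11001 pc3: +8 =146
r26=11010 pc3: +8 =154
r27=11011 pc4: +16 =170
r28=11100 pc3: +8 =178
r29=11101 pc4: +16 =194
r30=11110 pc4: +16 =210
r31=11111 pc5: +32 =242
r32=100000 pc1: +2 =244
r33=100001 pc2: +4 =248
r34=100010 pc2: +4 =252
r35=100011 pc3: +8 =260
r36=100100 pc2: +4 =264
r37=100101 pc3: +8 =272
r38=100110 pc3: +8 =280
r39=100111 pc4: +16 =296
r40=101000 pc2: +4 =300
r41=101001 pc3: +8 =308
r42=101010 pc3: +8 =316
r43=101011 pc4: +16 =332
r44=101100 pc3: +8 =340
r45=101101 pc4: +16 =356
r46=101110 pc4: +16 =372
r47=101111 pc5: +32 =404
r48=110000 pc2: +4 =408
r49=110001 pc3: +8 =416
r50=110010 pc3: +8 =424
r51=110011 pc4: +16 =440
r52=110100 pc3: +8 =448
r53=110101 pc4: +16 =464
r54=110110 pc4: +16 =480
r55=110111 pc5: +32 =512
r56=111000 pc3: +8 =520
r57=111001 pc4: +16 =536
r58=111010 pc4: +16 =552
r59=111011 pc5: +32 =584
r60=111100 pc4: +16 =600
r61=111101 pc5: +32 =632
r62=111110 pc5: +32 =664
r63=111111 pc6: +64 =728
r64=1000000 pc1: +2 =730
r65=1000001 pc2: +4 =734
r66=1000010 pc2: +4 =738
r67=1000011 pc3: +8 =746
r68=1000100 pc2: +4 =750
r69=1000101 pc3: +8 =758
r70=1000110 pc3: +8 =766
r71=1000111 pc4: +16 =782
r72=1001000 pc2: +4 =786
r73=1001001 pc3: +8 =794
r74=1001010 pc3: +8 =802
r75=1001011 pc4: +16 =818
r76=1001100 pc3: +8 =826
r77=1001101 pc4: +16 =842
r78=1001110 pc4: +16 =858
r79=1001111 pc5: +32 =890
r80=1010000 pc2: +4 =894
r81=1010001 pc3: +8 =902
r82=1010010 pc3: +8 =910
r83=1010011 pc4: +16 =926
r84=1010100 pc3: +8 =934
r85=1010101 pc4: +16 =950
r86=1010110 pc4: +16 =966
r87=1010111 pc5: +32 =998

Answer: 998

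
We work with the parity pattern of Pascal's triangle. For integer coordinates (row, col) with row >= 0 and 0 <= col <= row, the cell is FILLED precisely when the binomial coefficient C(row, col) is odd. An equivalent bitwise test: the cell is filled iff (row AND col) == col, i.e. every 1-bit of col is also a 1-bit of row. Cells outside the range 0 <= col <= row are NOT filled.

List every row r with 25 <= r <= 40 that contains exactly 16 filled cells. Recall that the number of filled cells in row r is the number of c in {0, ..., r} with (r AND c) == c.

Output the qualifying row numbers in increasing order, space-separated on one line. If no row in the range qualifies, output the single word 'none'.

Row r has 2^popcount(r) filled cells, so we need popcount(r) = log2(16) = 4.
Scan r = 25..40 and keep those with exactly 4 one-bits:
r=25=11001 popcount=3 -> skip
r=26=11010 popcount=3 -> skip
r=27=11011 popcount=4 -> KEEP
r=28=11100 popcount=3 -> skip
r=29=11101 popcount=4 -> KEEP
r=30=11110 popcount=4 -> KEEP
r=31=11111 popcount=5 -> skip
r=32=100000 popcount=1 -> skip
r=33=100001 popcount=2 -> skip
r=34=100010 popcount=2 -> skip
r=35=100011 popcount=3 -> skip
r=36=100100 popcount=2 -> skip
r=37=100101 popcount=3 -> skip
r=38=100110 popcount=3 -> skip
r=39=100111 popcount=4 -> KEEP
r=40=101000 popcount=2 -> skip
Kept rows: 27 29 30 39

Answer: 27 29 30 39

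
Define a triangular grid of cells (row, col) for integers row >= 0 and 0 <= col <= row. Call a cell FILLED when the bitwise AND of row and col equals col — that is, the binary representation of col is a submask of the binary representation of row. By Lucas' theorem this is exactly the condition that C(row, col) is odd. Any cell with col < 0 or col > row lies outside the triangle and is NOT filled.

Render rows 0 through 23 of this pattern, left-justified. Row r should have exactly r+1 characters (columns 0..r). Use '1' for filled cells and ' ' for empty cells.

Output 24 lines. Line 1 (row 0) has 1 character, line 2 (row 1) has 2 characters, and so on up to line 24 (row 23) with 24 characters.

Answer: 1
11
1 1
1111
1   1
11  11
1 1 1 1
11111111
1       1
11      11
1 1     1 1
1111    1111
1   1   1   1
11  11  11  11
1 1 1 1 1 1 1 1
1111111111111111
1               1
11              11
1 1             1 1
1111            1111
1   1           1   1
11  11          11  11
1 1 1 1         1 1 1 1
11111111        11111111

Derivation:
r0=0: 1
r1=1: 11
r2=10: 1 1
r3=11: 1111
r4=100: 1   1
r5=101: 11  11
r6=110: 1 1 1 1
r7=111: 11111111
r8=1000: 1       1
r9=1001: 11      11
r10=1010: 1 1     1 1
r11=1011: 1111    1111
r12=1100: 1   1   1   1
r13=1101: 11  11  11  11
r14=1110: 1 1 1 1 1 1 1 1
r15=1111: 1111111111111111
r16=10000: 1               1
r17=10001: 11              11
r18=10010: 1 1             1 1
r19=10011: 1111            1111
r20=10100: 1   1           1   1
r21=10101: 11  11          11  11
r22=10110: 1 1 1 1         1 1 1 1
r23=10111: 11111111        11111111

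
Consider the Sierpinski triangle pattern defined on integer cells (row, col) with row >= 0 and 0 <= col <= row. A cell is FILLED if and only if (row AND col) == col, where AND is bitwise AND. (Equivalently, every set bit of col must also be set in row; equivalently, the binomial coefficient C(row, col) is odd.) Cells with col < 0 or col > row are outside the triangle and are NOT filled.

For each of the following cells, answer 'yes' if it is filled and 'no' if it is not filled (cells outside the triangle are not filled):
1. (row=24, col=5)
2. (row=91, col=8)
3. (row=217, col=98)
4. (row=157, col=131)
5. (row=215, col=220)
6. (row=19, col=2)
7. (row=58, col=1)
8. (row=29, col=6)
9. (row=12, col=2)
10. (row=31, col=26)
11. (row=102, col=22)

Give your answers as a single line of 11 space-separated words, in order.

Answer: no yes no no no yes no no no yes no

Derivation:
(24,5): row=0b11000, col=0b101, row AND col = 0b0 = 0; 0 != 5 -> empty
(91,8): row=0b1011011, col=0b1000, row AND col = 0b1000 = 8; 8 == 8 -> filled
(217,98): row=0b11011001, col=0b1100010, row AND col = 0b1000000 = 64; 64 != 98 -> empty
(157,131): row=0b10011101, col=0b10000011, row AND col = 0b10000001 = 129; 129 != 131 -> empty
(215,220): col outside [0, 215] -> not filled
(19,2): row=0b10011, col=0b10, row AND col = 0b10 = 2; 2 == 2 -> filled
(58,1): row=0b111010, col=0b1, row AND col = 0b0 = 0; 0 != 1 -> empty
(29,6): row=0b11101, col=0b110, row AND col = 0b100 = 4; 4 != 6 -> empty
(12,2): row=0b1100, col=0b10, row AND col = 0b0 = 0; 0 != 2 -> empty
(31,26): row=0b11111, col=0b11010, row AND col = 0b11010 = 26; 26 == 26 -> filled
(102,22): row=0b1100110, col=0b10110, row AND col = 0b110 = 6; 6 != 22 -> empty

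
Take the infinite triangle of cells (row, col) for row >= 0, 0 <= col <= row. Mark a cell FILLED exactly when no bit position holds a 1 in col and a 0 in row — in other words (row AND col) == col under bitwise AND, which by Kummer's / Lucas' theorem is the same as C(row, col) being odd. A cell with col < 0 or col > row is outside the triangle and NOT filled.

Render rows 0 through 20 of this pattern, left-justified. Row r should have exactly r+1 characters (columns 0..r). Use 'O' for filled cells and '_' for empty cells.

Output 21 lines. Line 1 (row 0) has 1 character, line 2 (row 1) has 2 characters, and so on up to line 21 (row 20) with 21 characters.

r0=0: O
r1=1: OO
r2=10: O_O
r3=11: OOOO
r4=100: O___O
r5=101: OO__OO
r6=110: O_O_O_O
r7=111: OOOOOOOO
r8=1000: O_______O
r9=1001: OO______OO
r10=1010: O_O_____O_O
r11=1011: OOOO____OOOO
r12=1100: O___O___O___O
r13=1101: OO__OO__OO__OO
r14=1110: O_O_O_O_O_O_O_O
r15=1111: OOOOOOOOOOOOOOOO
r16=10000: O_______________O
r17=10001: OO______________OO
r18=10010: O_O_____________O_O
r19=10011: OOOO____________OOOO
r20=10100: O___O___________O___O

Answer: O
OO
O_O
OOOO
O___O
OO__OO
O_O_O_O
OOOOOOOO
O_______O
OO______OO
O_O_____O_O
OOOO____OOOO
O___O___O___O
OO__OO__OO__OO
O_O_O_O_O_O_O_O
OOOOOOOOOOOOOOOO
O_______________O
OO______________OO
O_O_____________O_O
OOOO____________OOOO
O___O___________O___O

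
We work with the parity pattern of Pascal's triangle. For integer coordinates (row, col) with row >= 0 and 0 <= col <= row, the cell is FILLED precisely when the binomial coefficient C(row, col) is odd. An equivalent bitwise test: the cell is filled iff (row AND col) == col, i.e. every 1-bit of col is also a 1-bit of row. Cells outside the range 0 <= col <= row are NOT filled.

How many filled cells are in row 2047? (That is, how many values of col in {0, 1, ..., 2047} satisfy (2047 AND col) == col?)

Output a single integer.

Answer: 2048

Derivation:
2047 in binary = 11111111111
popcount(2047) = number of 1-bits in 11111111111 = 11
A col c satisfies (2047 AND c) == c iff every set bit of c is also set in 2047; each of the 11 set bits of 2047 can independently be on or off in c.
count = 2^11 = 2048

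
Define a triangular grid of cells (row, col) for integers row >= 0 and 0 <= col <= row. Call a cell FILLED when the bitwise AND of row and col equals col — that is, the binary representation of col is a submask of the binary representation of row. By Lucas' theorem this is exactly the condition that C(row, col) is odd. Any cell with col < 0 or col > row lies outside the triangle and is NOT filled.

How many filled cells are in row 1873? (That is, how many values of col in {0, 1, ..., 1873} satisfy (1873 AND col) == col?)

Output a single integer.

1873 in binary = 11101010001
popcount(1873) = number of 1-bits in 11101010001 = 6
A col c satisfies (1873 AND c) == c iff every set bit of c is also set in 1873; each of the 6 set bits of 1873 can independently be on or off in c.
count = 2^6 = 64

Answer: 64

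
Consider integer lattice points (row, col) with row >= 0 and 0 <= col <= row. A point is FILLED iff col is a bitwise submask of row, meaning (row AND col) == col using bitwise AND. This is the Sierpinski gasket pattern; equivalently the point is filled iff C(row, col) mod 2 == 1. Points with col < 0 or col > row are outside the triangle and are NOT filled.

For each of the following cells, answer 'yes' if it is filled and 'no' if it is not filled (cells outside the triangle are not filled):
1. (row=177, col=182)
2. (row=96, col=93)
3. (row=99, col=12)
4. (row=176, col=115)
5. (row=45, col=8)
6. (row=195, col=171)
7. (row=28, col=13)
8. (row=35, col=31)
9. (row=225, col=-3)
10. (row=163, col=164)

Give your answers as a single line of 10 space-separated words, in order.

Answer: no no no no yes no no no no no

Derivation:
(177,182): col outside [0, 177] -> not filled
(96,93): row=0b1100000, col=0b1011101, row AND col = 0b1000000 = 64; 64 != 93 -> empty
(99,12): row=0b1100011, col=0b1100, row AND col = 0b0 = 0; 0 != 12 -> empty
(176,115): row=0b10110000, col=0b1110011, row AND col = 0b110000 = 48; 48 != 115 -> empty
(45,8): row=0b101101, col=0b1000, row AND col = 0b1000 = 8; 8 == 8 -> filled
(195,171): row=0b11000011, col=0b10101011, row AND col = 0b10000011 = 131; 131 != 171 -> empty
(28,13): row=0b11100, col=0b1101, row AND col = 0b1100 = 12; 12 != 13 -> empty
(35,31): row=0b100011, col=0b11111, row AND col = 0b11 = 3; 3 != 31 -> empty
(225,-3): col outside [0, 225] -> not filled
(163,164): col outside [0, 163] -> not filled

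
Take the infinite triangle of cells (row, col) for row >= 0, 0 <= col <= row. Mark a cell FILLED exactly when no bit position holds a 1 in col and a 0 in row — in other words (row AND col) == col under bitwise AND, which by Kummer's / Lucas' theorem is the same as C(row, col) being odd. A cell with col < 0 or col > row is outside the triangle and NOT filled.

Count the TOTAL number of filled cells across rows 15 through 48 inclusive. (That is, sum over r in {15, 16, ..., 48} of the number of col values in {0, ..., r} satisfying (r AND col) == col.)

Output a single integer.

Answer: 344

Derivation:
r15=1111 pc4: +16 =16
r16=10000 pc1: +2 =18
r17=10001 pc2: +4 =22
r18=10010 pc2: +4 =26
r19=10011 pc3: +8 =34
r20=10100 pc2: +4 =38
r21=10101 pc3: +8 =46
r22=10110 pc3: +8 =54
r23=10111 pc4: +16 =70
r24=11000 pc2: +4 =74
r25=11001 pc3: +8 =82
r26=11010 pc3: +8 =90
r27=11011 pc4: +16 =106
r28=11100 pc3: +8 =114
r29=11101 pc4: +16 =130
r30=11110 pc4: +16 =146
r31=11111 pc5: +32 =178
r32=100000 pc1: +2 =180
r33=100001 pc2: +4 =184
r34=100010 pc2: +4 =188
r35=100011 pc3: +8 =196
r36=100100 pc2: +4 =200
r37=100101 pc3: +8 =208
r38=100110 pc3: +8 =216
r39=100111 pc4: +16 =232
r40=101000 pc2: +4 =236
r41=101001 pc3: +8 =244
r42=101010 pc3: +8 =252
r43=101011 pc4: +16 =268
r44=101100 pc3: +8 =276
r45=101101 pc4: +16 =292
r46=101110 pc4: +16 =308
r47=101111 pc5: +32 =340
r48=110000 pc2: +4 =344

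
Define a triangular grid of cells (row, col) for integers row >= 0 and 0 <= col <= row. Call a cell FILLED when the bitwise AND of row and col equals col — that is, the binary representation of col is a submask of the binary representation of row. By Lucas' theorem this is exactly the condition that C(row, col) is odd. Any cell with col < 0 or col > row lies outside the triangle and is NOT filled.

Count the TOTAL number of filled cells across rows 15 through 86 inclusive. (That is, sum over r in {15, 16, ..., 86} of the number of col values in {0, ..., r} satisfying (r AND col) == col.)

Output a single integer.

Answer: 902

Derivation:
r15=1111 pc4: +16 =16
r16=10000 pc1: +2 =18
r17=10001 pc2: +4 =22
r18=10010 pc2: +4 =26
r19=10011 pc3: +8 =34
r20=10100 pc2: +4 =38
r21=10101 pc3: +8 =46
r22=10110 pc3: +8 =54
r23=10111 pc4: +16 =70
r24=11000 pc2: +4 =74
r25=11001 pc3: +8 =82
r26=11010 pc3: +8 =90
r27=11011 pc4: +16 =106
r28=11100 pc3: +8 =114
r29=11101 pc4: +16 =130
r30=11110 pc4: +16 =146
r31=11111 pc5: +32 =178
r32=100000 pc1: +2 =180
r33=100001 pc2: +4 =184
r34=100010 pc2: +4 =188
r35=100011 pc3: +8 =196
r36=100100 pc2: +4 =200
r37=100101 pc3: +8 =208
r38=100110 pc3: +8 =216
r39=100111 pc4: +16 =232
r40=101000 pc2: +4 =236
r41=101001 pc3: +8 =244
r42=101010 pc3: +8 =252
r43=101011 pc4: +16 =268
r44=101100 pc3: +8 =276
r45=101101 pc4: +16 =292
r46=101110 pc4: +16 =308
r47=101111 pc5: +32 =340
r48=110000 pc2: +4 =344
r49=110001 pc3: +8 =352
r50=110010 pc3: +8 =360
r51=110011 pc4: +16 =376
r52=110100 pc3: +8 =384
r53=110101 pc4: +16 =400
r54=110110 pc4: +16 =416
r55=110111 pc5: +32 =448
r56=111000 pc3: +8 =456
r57=111001 pc4: +16 =472
r58=111010 pc4: +16 =488
r59=111011 pc5: +32 =520
r60=111100 pc4: +16 =536
r61=111101 pc5: +32 =568
r62=111110 pc5: +32 =600
r63=111111 pc6: +64 =664
r64=1000000 pc1: +2 =666
r65=1000001 pc2: +4 =670
r66=1000010 pc2: +4 =674
r67=1000011 pc3: +8 =682
r68=1000100 pc2: +4 =686
r69=1000101 pc3: +8 =694
r70=1000110 pc3: +8 =702
r71=1000111 pc4: +16 =718
r72=1001000 pc2: +4 =722
r73=1001001 pc3: +8 =730
r74=1001010 pc3: +8 =738
r75=1001011 pc4: +16 =754
r76=1001100 pc3: +8 =762
r77=1001101 pc4: +16 =778
r78=1001110 pc4: +16 =794
r79=1001111 pc5: +32 =826
r80=1010000 pc2: +4 =830
r81=1010001 pc3: +8 =838
r82=1010010 pc3: +8 =846
r83=1010011 pc4: +16 =862
r84=1010100 pc3: +8 =870
r85=1010101 pc4: +16 =886
r86=1010110 pc4: +16 =902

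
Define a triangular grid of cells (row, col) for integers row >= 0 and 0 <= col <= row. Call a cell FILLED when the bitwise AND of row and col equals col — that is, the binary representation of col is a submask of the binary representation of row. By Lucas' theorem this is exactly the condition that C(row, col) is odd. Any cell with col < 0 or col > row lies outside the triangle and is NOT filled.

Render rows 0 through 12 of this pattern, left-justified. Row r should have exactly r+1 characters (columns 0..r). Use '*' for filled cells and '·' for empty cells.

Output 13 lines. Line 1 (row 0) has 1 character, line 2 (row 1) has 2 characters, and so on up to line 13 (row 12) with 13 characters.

r0=0: *
r1=1: **
r2=10: *·*
r3=11: ****
r4=100: *···*
r5=101: **··**
r6=110: *·*·*·*
r7=111: ********
r8=1000: *·······*
r9=1001: **······**
r10=1010: *·*·····*·*
r11=1011: ****····****
r12=1100: *···*···*···*

Answer: *
**
*·*
****
*···*
**··**
*·*·*·*
********
*·······*
**······**
*·*·····*·*
****····****
*···*···*···*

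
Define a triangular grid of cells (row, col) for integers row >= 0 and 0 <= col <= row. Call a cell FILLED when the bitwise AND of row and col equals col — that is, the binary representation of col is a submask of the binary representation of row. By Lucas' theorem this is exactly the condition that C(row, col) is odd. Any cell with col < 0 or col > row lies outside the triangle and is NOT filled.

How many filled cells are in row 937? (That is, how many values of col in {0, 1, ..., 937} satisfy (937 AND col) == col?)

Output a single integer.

Answer: 64

Derivation:
937 in binary = 1110101001
popcount(937) = number of 1-bits in 1110101001 = 6
A col c satisfies (937 AND c) == c iff every set bit of c is also set in 937; each of the 6 set bits of 937 can independently be on or off in c.
count = 2^6 = 64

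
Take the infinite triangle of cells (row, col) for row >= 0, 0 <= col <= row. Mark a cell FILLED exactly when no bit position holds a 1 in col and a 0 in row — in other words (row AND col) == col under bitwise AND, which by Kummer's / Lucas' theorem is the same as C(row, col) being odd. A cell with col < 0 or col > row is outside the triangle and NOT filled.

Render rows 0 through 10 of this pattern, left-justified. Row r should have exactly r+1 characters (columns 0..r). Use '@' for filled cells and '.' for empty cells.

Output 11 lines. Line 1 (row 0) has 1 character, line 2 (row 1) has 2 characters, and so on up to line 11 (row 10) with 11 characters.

r0=0: @
r1=1: @@
r2=10: @.@
r3=11: @@@@
r4=100: @...@
r5=101: @@..@@
r6=110: @.@.@.@
r7=111: @@@@@@@@
r8=1000: @.......@
r9=1001: @@......@@
r10=1010: @.@.....@.@

Answer: @
@@
@.@
@@@@
@...@
@@..@@
@.@.@.@
@@@@@@@@
@.......@
@@......@@
@.@.....@.@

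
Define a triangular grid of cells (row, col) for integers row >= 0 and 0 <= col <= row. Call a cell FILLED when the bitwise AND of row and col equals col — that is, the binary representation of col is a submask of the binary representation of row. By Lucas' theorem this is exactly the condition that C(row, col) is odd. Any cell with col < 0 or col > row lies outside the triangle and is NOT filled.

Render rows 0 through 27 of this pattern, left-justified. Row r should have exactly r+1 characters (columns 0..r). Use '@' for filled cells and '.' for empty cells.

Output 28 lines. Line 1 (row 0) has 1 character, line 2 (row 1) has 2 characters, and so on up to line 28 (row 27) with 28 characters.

r0=0: @
r1=1: @@
r2=10: @.@
r3=11: @@@@
r4=100: @...@
r5=101: @@..@@
r6=110: @.@.@.@
r7=111: @@@@@@@@
r8=1000: @.......@
r9=1001: @@......@@
r10=1010: @.@.....@.@
r11=1011: @@@@....@@@@
r12=1100: @...@...@...@
r13=1101: @@..@@..@@..@@
r14=1110: @.@.@.@.@.@.@.@
r15=1111: @@@@@@@@@@@@@@@@
r16=10000: @...............@
r17=10001: @@..............@@
r18=10010: @.@.............@.@
r19=10011: @@@@............@@@@
r20=10100: @...@...........@...@
r21=10101: @@..@@..........@@..@@
r22=10110: @.@.@.@.........@.@.@.@
r23=10111: @@@@@@@@........@@@@@@@@
r24=11000: @.......@.......@.......@
r25=11001: @@......@@......@@......@@
r26=11010: @.@.....@.@.....@.@.....@.@
r27=11011: @@@@....@@@@....@@@@....@@@@

Answer: @
@@
@.@
@@@@
@...@
@@..@@
@.@.@.@
@@@@@@@@
@.......@
@@......@@
@.@.....@.@
@@@@....@@@@
@...@...@...@
@@..@@..@@..@@
@.@.@.@.@.@.@.@
@@@@@@@@@@@@@@@@
@...............@
@@..............@@
@.@.............@.@
@@@@............@@@@
@...@...........@...@
@@..@@..........@@..@@
@.@.@.@.........@.@.@.@
@@@@@@@@........@@@@@@@@
@.......@.......@.......@
@@......@@......@@......@@
@.@.....@.@.....@.@.....@.@
@@@@....@@@@....@@@@....@@@@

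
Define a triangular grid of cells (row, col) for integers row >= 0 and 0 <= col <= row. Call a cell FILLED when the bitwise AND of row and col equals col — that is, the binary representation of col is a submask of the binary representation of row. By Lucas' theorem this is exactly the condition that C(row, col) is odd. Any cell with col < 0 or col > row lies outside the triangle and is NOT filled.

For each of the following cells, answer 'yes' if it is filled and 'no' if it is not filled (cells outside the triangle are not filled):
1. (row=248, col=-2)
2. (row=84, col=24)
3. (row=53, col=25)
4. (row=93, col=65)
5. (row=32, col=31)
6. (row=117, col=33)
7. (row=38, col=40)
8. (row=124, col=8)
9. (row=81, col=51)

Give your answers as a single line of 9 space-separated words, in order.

(248,-2): col outside [0, 248] -> not filled
(84,24): row=0b1010100, col=0b11000, row AND col = 0b10000 = 16; 16 != 24 -> empty
(53,25): row=0b110101, col=0b11001, row AND col = 0b10001 = 17; 17 != 25 -> empty
(93,65): row=0b1011101, col=0b1000001, row AND col = 0b1000001 = 65; 65 == 65 -> filled
(32,31): row=0b100000, col=0b11111, row AND col = 0b0 = 0; 0 != 31 -> empty
(117,33): row=0b1110101, col=0b100001, row AND col = 0b100001 = 33; 33 == 33 -> filled
(38,40): col outside [0, 38] -> not filled
(124,8): row=0b1111100, col=0b1000, row AND col = 0b1000 = 8; 8 == 8 -> filled
(81,51): row=0b1010001, col=0b110011, row AND col = 0b10001 = 17; 17 != 51 -> empty

Answer: no no no yes no yes no yes no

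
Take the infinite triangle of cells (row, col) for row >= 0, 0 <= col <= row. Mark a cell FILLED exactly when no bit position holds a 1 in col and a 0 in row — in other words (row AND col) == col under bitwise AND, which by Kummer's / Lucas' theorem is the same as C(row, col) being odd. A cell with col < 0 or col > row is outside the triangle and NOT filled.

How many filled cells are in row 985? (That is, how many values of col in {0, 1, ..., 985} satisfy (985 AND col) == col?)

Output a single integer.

985 in binary = 1111011001
popcount(985) = number of 1-bits in 1111011001 = 7
A col c satisfies (985 AND c) == c iff every set bit of c is also set in 985; each of the 7 set bits of 985 can independently be on or off in c.
count = 2^7 = 128

Answer: 128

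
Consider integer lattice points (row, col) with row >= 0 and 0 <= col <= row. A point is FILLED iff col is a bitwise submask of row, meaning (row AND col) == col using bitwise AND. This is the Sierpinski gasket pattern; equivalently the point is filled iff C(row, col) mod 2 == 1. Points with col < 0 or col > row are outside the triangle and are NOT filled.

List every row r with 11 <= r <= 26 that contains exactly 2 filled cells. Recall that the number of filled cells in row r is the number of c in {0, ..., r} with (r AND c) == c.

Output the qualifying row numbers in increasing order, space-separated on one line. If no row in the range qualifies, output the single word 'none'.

Row r has 2^popcount(r) filled cells, so we need popcount(r) = log2(2) = 1.
Scan r = 11..26 and keep those with exactly 1 one-bits:
r=11=1011 popcount=3 -> skip
r=12=1100 popcount=2 -> skip
r=13=1101 popcount=3 -> skip
r=14=1110 popcount=3 -> skip
r=15=1111 popcount=4 -> skip
r=16=10000 popcount=1 -> KEEP
r=17=10001 popcount=2 -> skip
r=18=10010 popcount=2 -> skip
r=19=10011 popcount=3 -> skip
r=20=10100 popcount=2 -> skip
r=21=10101 popcount=3 -> skip
r=22=10110 popcount=3 -> skip
r=23=10111 popcount=4 -> skip
r=24=11000 popcount=2 -> skip
r=25=11001 popcount=3 -> skip
r=26=11010 popcount=3 -> skip
Kept rows: 16

Answer: 16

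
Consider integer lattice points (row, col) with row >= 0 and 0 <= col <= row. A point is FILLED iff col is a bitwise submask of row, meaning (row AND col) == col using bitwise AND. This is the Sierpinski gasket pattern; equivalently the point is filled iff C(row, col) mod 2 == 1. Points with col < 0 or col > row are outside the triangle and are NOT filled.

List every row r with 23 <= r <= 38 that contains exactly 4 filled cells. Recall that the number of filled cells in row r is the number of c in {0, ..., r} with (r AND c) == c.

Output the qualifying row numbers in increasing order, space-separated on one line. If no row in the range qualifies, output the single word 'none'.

Answer: 24 33 34 36

Derivation:
Row r has 2^popcount(r) filled cells, so we need popcount(r) = log2(4) = 2.
Scan r = 23..38 and keep those with exactly 2 one-bits:
r=23=10111 popcount=4 -> skip
r=24=11000 popcount=2 -> KEEP
r=25=11001 popcount=3 -> skip
r=26=11010 popcount=3 -> skip
r=27=11011 popcount=4 -> skip
r=28=11100 popcount=3 -> skip
r=29=11101 popcount=4 -> skip
r=30=11110 popcount=4 -> skip
r=31=11111 popcount=5 -> skip
r=32=100000 popcount=1 -> skip
r=33=100001 popcount=2 -> KEEP
r=34=100010 popcount=2 -> KEEP
r=35=100011 popcount=3 -> skip
r=36=100100 popcount=2 -> KEEP
r=37=100101 popcount=3 -> skip
r=38=100110 popcount=3 -> skip
Kept rows: 24 33 34 36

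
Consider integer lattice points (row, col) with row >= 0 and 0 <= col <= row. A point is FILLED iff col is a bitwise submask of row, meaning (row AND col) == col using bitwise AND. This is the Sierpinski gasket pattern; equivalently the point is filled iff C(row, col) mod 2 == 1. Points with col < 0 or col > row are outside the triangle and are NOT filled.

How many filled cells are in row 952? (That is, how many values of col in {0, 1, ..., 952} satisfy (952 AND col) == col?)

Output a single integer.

Answer: 64

Derivation:
952 in binary = 1110111000
popcount(952) = number of 1-bits in 1110111000 = 6
A col c satisfies (952 AND c) == c iff every set bit of c is also set in 952; each of the 6 set bits of 952 can independently be on or off in c.
count = 2^6 = 64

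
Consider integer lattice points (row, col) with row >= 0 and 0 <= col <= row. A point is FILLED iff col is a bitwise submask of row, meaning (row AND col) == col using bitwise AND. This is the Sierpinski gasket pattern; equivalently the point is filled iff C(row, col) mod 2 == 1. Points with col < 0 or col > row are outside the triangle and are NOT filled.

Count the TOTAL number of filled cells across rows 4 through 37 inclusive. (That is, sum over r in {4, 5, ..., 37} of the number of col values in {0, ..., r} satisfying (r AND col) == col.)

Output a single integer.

r4=100 pc1: +2 =2
r5=101 pc2: +4 =6
r6=110 pc2: +4 =10
r7=111 pc3: +8 =18
r8=1000 pc1: +2 =20
r9=1001 pc2: +4 =24
r10=1010 pc2: +4 =28
r11=1011 pc3: +8 =36
r12=1100 pc2: +4 =40
r13=1101 pc3: +8 =48
r14=1110 pc3: +8 =56
r15=1111 pc4: +16 =72
r16=10000 pc1: +2 =74
r17=10001 pc2: +4 =78
r18=10010 pc2: +4 =82
r19=10011 pc3: +8 =90
r20=10100 pc2: +4 =94
r21=10101 pc3: +8 =102
r22=10110 pc3: +8 =110
r23=10111 pc4: +16 =126
r24=11000 pc2: +4 =130
r25=11001 pc3: +8 =138
r26=11010 pc3: +8 =146
r27=11011 pc4: +16 =162
r28=11100 pc3: +8 =170
r29=11101 pc4: +16 =186
r30=11110 pc4: +16 =202
r31=11111 pc5: +32 =234
r32=100000 pc1: +2 =236
r33=100001 pc2: +4 =240
r34=100010 pc2: +4 =244
r35=100011 pc3: +8 =252
r36=100100 pc2: +4 =256
r37=100101 pc3: +8 =264

Answer: 264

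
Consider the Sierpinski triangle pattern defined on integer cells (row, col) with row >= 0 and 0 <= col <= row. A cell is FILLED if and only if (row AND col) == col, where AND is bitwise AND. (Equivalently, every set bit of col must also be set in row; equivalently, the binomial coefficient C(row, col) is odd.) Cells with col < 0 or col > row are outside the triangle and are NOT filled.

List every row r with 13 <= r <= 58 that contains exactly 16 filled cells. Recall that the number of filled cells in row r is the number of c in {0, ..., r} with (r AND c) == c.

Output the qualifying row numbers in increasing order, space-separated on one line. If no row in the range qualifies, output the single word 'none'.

Answer: 15 23 27 29 30 39 43 45 46 51 53 54 57 58

Derivation:
Row r has 2^popcount(r) filled cells, so we need popcount(r) = log2(16) = 4.
Scan r = 13..58 and keep those with exactly 4 one-bits:
r=13=1101 popcount=3 -> skip
r=14=1110 popcount=3 -> skip
r=15=1111 popcount=4 -> KEEP
r=16=10000 popcount=1 -> skip
r=17=10001 popcount=2 -> skip
r=18=10010 popcount=2 -> skip
r=19=10011 popcount=3 -> skip
r=20=10100 popcount=2 -> skip
r=21=10101 popcount=3 -> skip
r=22=10110 popcount=3 -> skip
r=23=10111 popcount=4 -> KEEP
r=24=11000 popcount=2 -> skip
r=25=11001 popcount=3 -> skip
r=26=11010 popcount=3 -> skip
r=27=11011 popcount=4 -> KEEP
r=28=11100 popcount=3 -> skip
r=29=11101 popcount=4 -> KEEP
r=30=11110 popcount=4 -> KEEP
r=31=11111 popcount=5 -> skip
r=32=100000 popcount=1 -> skip
r=33=100001 popcount=2 -> skip
r=34=100010 popcount=2 -> skip
r=35=100011 popcount=3 -> skip
r=36=100100 popcount=2 -> skip
r=37=100101 popcount=3 -> skip
r=38=100110 popcount=3 -> skip
r=39=100111 popcount=4 -> KEEP
r=40=101000 popcount=2 -> skip
r=41=101001 popcount=3 -> skip
r=42=101010 popcount=3 -> skip
r=43=101011 popcount=4 -> KEEP
r=44=101100 popcount=3 -> skip
r=45=101101 popcount=4 -> KEEP
r=46=101110 popcount=4 -> KEEP
r=47=101111 popcount=5 -> skip
r=48=110000 popcount=2 -> skip
r=49=110001 popcount=3 -> skip
r=50=110010 popcount=3 -> skip
r=51=110011 popcount=4 -> KEEP
r=52=110100 popcount=3 -> skip
r=53=110101 popcount=4 -> KEEP
r=54=110110 popcount=4 -> KEEP
r=55=110111 popcount=5 -> skip
r=56=111000 popcount=3 -> skip
r=57=111001 popcount=4 -> KEEP
r=58=111010 popcount=4 -> KEEP
Kept rows: 15 23 27 29 30 39 43 45 46 51 53 54 57 58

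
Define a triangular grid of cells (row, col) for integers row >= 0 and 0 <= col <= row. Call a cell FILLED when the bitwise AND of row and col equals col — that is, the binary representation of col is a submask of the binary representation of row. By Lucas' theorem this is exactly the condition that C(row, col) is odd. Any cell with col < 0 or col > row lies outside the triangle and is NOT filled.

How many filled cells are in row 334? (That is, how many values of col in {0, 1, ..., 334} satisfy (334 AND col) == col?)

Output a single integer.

Answer: 32

Derivation:
334 in binary = 101001110
popcount(334) = number of 1-bits in 101001110 = 5
A col c satisfies (334 AND c) == c iff every set bit of c is also set in 334; each of the 5 set bits of 334 can independently be on or off in c.
count = 2^5 = 32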